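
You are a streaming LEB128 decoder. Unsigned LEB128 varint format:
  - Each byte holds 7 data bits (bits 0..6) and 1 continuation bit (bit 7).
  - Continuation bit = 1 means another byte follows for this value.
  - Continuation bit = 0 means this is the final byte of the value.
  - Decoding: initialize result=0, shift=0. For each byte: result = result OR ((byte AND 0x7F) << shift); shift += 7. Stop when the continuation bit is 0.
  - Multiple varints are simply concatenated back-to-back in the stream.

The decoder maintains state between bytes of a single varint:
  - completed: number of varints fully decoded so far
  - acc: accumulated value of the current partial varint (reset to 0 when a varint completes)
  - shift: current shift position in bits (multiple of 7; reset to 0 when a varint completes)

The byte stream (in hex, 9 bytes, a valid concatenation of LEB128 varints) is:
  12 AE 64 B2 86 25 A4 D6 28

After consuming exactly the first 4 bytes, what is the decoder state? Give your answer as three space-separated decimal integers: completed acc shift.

Answer: 2 50 7

Derivation:
byte[0]=0x12 cont=0 payload=0x12: varint #1 complete (value=18); reset -> completed=1 acc=0 shift=0
byte[1]=0xAE cont=1 payload=0x2E: acc |= 46<<0 -> completed=1 acc=46 shift=7
byte[2]=0x64 cont=0 payload=0x64: varint #2 complete (value=12846); reset -> completed=2 acc=0 shift=0
byte[3]=0xB2 cont=1 payload=0x32: acc |= 50<<0 -> completed=2 acc=50 shift=7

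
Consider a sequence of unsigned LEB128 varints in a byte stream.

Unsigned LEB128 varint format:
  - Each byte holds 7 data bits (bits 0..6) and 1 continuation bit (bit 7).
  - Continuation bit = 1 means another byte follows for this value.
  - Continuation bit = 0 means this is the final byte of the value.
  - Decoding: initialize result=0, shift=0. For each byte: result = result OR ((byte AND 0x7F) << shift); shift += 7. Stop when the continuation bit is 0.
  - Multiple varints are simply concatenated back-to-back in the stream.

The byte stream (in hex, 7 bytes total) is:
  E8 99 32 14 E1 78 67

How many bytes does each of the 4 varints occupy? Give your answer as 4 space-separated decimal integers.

  byte[0]=0xE8 cont=1 payload=0x68=104: acc |= 104<<0 -> acc=104 shift=7
  byte[1]=0x99 cont=1 payload=0x19=25: acc |= 25<<7 -> acc=3304 shift=14
  byte[2]=0x32 cont=0 payload=0x32=50: acc |= 50<<14 -> acc=822504 shift=21 [end]
Varint 1: bytes[0:3] = E8 99 32 -> value 822504 (3 byte(s))
  byte[3]=0x14 cont=0 payload=0x14=20: acc |= 20<<0 -> acc=20 shift=7 [end]
Varint 2: bytes[3:4] = 14 -> value 20 (1 byte(s))
  byte[4]=0xE1 cont=1 payload=0x61=97: acc |= 97<<0 -> acc=97 shift=7
  byte[5]=0x78 cont=0 payload=0x78=120: acc |= 120<<7 -> acc=15457 shift=14 [end]
Varint 3: bytes[4:6] = E1 78 -> value 15457 (2 byte(s))
  byte[6]=0x67 cont=0 payload=0x67=103: acc |= 103<<0 -> acc=103 shift=7 [end]
Varint 4: bytes[6:7] = 67 -> value 103 (1 byte(s))

Answer: 3 1 2 1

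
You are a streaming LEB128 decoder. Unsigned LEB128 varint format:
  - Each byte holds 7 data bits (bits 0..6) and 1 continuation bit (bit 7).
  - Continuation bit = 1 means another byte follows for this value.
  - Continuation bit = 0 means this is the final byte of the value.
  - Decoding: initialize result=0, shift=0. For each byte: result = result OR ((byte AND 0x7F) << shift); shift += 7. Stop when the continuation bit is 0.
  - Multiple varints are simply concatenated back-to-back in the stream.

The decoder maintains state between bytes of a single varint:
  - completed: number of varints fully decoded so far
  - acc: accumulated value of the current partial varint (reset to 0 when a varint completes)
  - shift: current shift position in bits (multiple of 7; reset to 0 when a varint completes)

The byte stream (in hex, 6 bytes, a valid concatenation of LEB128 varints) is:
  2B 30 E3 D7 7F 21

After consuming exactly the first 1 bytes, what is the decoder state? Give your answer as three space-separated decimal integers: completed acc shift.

Answer: 1 0 0

Derivation:
byte[0]=0x2B cont=0 payload=0x2B: varint #1 complete (value=43); reset -> completed=1 acc=0 shift=0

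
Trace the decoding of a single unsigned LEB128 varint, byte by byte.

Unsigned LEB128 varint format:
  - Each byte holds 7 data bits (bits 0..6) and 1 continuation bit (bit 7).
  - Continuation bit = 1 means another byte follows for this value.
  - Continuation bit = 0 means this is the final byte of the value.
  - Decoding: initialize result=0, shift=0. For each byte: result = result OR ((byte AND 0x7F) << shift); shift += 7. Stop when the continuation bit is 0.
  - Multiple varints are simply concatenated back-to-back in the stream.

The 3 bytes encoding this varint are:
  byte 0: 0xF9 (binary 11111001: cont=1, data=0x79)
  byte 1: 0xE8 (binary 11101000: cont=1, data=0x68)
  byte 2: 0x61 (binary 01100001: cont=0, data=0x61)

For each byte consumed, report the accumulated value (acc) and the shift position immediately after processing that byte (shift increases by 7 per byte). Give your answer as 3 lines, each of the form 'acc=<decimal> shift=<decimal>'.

byte 0=0xF9: payload=0x79=121, contrib = 121<<0 = 121; acc -> 121, shift -> 7
byte 1=0xE8: payload=0x68=104, contrib = 104<<7 = 13312; acc -> 13433, shift -> 14
byte 2=0x61: payload=0x61=97, contrib = 97<<14 = 1589248; acc -> 1602681, shift -> 21

Answer: acc=121 shift=7
acc=13433 shift=14
acc=1602681 shift=21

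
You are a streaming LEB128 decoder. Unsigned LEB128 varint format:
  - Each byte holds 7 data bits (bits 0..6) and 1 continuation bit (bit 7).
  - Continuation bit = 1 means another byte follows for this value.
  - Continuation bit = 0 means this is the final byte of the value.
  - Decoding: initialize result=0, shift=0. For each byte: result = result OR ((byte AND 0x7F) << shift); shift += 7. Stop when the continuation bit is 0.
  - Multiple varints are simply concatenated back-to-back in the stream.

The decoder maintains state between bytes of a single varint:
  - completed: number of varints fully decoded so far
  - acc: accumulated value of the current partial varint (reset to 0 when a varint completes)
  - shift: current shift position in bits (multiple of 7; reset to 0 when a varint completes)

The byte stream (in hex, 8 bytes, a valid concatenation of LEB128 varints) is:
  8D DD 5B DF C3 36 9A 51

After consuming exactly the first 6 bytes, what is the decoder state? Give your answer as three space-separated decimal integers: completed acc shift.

Answer: 2 0 0

Derivation:
byte[0]=0x8D cont=1 payload=0x0D: acc |= 13<<0 -> completed=0 acc=13 shift=7
byte[1]=0xDD cont=1 payload=0x5D: acc |= 93<<7 -> completed=0 acc=11917 shift=14
byte[2]=0x5B cont=0 payload=0x5B: varint #1 complete (value=1502861); reset -> completed=1 acc=0 shift=0
byte[3]=0xDF cont=1 payload=0x5F: acc |= 95<<0 -> completed=1 acc=95 shift=7
byte[4]=0xC3 cont=1 payload=0x43: acc |= 67<<7 -> completed=1 acc=8671 shift=14
byte[5]=0x36 cont=0 payload=0x36: varint #2 complete (value=893407); reset -> completed=2 acc=0 shift=0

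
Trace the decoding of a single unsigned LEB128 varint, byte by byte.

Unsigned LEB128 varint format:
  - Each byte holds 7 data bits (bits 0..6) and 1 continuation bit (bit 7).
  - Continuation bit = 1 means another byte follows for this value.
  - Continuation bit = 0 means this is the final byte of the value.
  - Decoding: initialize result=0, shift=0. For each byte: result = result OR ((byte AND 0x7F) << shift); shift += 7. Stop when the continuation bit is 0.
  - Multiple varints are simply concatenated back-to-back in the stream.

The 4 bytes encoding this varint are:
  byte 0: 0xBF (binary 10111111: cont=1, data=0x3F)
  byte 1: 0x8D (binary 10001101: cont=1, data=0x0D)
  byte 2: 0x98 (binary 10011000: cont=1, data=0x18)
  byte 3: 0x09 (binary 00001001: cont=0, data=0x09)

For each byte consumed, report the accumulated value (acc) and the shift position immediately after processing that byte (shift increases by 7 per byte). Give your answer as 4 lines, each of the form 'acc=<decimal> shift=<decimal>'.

byte 0=0xBF: payload=0x3F=63, contrib = 63<<0 = 63; acc -> 63, shift -> 7
byte 1=0x8D: payload=0x0D=13, contrib = 13<<7 = 1664; acc -> 1727, shift -> 14
byte 2=0x98: payload=0x18=24, contrib = 24<<14 = 393216; acc -> 394943, shift -> 21
byte 3=0x09: payload=0x09=9, contrib = 9<<21 = 18874368; acc -> 19269311, shift -> 28

Answer: acc=63 shift=7
acc=1727 shift=14
acc=394943 shift=21
acc=19269311 shift=28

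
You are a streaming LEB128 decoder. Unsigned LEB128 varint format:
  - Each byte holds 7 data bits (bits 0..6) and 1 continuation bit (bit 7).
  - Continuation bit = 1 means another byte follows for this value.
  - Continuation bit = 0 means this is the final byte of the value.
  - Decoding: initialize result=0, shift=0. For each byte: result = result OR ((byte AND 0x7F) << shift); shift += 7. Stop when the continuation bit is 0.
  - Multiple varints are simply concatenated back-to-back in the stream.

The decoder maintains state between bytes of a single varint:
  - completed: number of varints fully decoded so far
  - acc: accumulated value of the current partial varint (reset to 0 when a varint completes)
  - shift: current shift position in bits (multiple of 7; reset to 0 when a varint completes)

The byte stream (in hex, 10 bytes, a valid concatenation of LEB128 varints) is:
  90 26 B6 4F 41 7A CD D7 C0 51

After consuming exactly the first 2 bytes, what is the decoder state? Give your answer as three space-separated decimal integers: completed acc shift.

Answer: 1 0 0

Derivation:
byte[0]=0x90 cont=1 payload=0x10: acc |= 16<<0 -> completed=0 acc=16 shift=7
byte[1]=0x26 cont=0 payload=0x26: varint #1 complete (value=4880); reset -> completed=1 acc=0 shift=0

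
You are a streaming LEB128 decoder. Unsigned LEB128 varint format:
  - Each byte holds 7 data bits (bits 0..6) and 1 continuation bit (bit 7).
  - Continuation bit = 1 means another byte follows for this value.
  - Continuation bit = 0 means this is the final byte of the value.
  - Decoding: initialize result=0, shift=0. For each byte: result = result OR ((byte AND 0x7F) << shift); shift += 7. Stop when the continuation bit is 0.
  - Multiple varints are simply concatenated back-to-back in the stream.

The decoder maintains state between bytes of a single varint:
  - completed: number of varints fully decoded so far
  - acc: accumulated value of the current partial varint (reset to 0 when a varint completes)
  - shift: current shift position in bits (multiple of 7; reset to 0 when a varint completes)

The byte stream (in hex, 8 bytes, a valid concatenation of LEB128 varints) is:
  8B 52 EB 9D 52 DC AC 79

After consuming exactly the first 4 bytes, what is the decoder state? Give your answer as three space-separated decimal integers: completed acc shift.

Answer: 1 3819 14

Derivation:
byte[0]=0x8B cont=1 payload=0x0B: acc |= 11<<0 -> completed=0 acc=11 shift=7
byte[1]=0x52 cont=0 payload=0x52: varint #1 complete (value=10507); reset -> completed=1 acc=0 shift=0
byte[2]=0xEB cont=1 payload=0x6B: acc |= 107<<0 -> completed=1 acc=107 shift=7
byte[3]=0x9D cont=1 payload=0x1D: acc |= 29<<7 -> completed=1 acc=3819 shift=14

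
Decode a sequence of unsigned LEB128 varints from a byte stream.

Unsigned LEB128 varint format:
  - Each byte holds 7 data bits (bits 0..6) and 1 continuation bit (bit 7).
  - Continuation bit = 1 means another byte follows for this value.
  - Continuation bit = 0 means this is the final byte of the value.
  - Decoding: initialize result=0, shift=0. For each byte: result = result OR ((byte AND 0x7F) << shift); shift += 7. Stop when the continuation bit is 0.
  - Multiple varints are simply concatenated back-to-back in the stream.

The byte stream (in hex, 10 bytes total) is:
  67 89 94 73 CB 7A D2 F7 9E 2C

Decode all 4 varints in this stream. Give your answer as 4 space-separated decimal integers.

  byte[0]=0x67 cont=0 payload=0x67=103: acc |= 103<<0 -> acc=103 shift=7 [end]
Varint 1: bytes[0:1] = 67 -> value 103 (1 byte(s))
  byte[1]=0x89 cont=1 payload=0x09=9: acc |= 9<<0 -> acc=9 shift=7
  byte[2]=0x94 cont=1 payload=0x14=20: acc |= 20<<7 -> acc=2569 shift=14
  byte[3]=0x73 cont=0 payload=0x73=115: acc |= 115<<14 -> acc=1886729 shift=21 [end]
Varint 2: bytes[1:4] = 89 94 73 -> value 1886729 (3 byte(s))
  byte[4]=0xCB cont=1 payload=0x4B=75: acc |= 75<<0 -> acc=75 shift=7
  byte[5]=0x7A cont=0 payload=0x7A=122: acc |= 122<<7 -> acc=15691 shift=14 [end]
Varint 3: bytes[4:6] = CB 7A -> value 15691 (2 byte(s))
  byte[6]=0xD2 cont=1 payload=0x52=82: acc |= 82<<0 -> acc=82 shift=7
  byte[7]=0xF7 cont=1 payload=0x77=119: acc |= 119<<7 -> acc=15314 shift=14
  byte[8]=0x9E cont=1 payload=0x1E=30: acc |= 30<<14 -> acc=506834 shift=21
  byte[9]=0x2C cont=0 payload=0x2C=44: acc |= 44<<21 -> acc=92781522 shift=28 [end]
Varint 4: bytes[6:10] = D2 F7 9E 2C -> value 92781522 (4 byte(s))

Answer: 103 1886729 15691 92781522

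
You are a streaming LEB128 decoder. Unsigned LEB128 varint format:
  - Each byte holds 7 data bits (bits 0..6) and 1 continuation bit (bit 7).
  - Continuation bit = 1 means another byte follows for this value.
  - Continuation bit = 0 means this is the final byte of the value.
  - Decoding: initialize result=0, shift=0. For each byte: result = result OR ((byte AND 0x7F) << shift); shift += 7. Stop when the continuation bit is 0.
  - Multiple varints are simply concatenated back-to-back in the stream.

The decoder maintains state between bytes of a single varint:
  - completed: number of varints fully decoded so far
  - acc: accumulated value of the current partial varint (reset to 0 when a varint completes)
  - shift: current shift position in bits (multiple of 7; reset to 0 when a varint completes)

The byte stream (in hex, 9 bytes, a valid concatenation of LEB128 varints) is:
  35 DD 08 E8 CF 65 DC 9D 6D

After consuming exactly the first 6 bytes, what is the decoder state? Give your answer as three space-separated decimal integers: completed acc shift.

Answer: 3 0 0

Derivation:
byte[0]=0x35 cont=0 payload=0x35: varint #1 complete (value=53); reset -> completed=1 acc=0 shift=0
byte[1]=0xDD cont=1 payload=0x5D: acc |= 93<<0 -> completed=1 acc=93 shift=7
byte[2]=0x08 cont=0 payload=0x08: varint #2 complete (value=1117); reset -> completed=2 acc=0 shift=0
byte[3]=0xE8 cont=1 payload=0x68: acc |= 104<<0 -> completed=2 acc=104 shift=7
byte[4]=0xCF cont=1 payload=0x4F: acc |= 79<<7 -> completed=2 acc=10216 shift=14
byte[5]=0x65 cont=0 payload=0x65: varint #3 complete (value=1665000); reset -> completed=3 acc=0 shift=0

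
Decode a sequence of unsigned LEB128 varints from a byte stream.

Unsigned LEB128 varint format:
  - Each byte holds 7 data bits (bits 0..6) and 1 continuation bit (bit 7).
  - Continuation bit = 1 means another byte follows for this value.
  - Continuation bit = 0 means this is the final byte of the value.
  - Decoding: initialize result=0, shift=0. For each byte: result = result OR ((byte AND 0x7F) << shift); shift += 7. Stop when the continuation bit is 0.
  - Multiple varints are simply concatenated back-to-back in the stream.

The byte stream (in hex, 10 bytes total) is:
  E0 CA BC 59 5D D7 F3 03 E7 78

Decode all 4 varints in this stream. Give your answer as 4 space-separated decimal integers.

Answer: 187639136 93 63959 15463

Derivation:
  byte[0]=0xE0 cont=1 payload=0x60=96: acc |= 96<<0 -> acc=96 shift=7
  byte[1]=0xCA cont=1 payload=0x4A=74: acc |= 74<<7 -> acc=9568 shift=14
  byte[2]=0xBC cont=1 payload=0x3C=60: acc |= 60<<14 -> acc=992608 shift=21
  byte[3]=0x59 cont=0 payload=0x59=89: acc |= 89<<21 -> acc=187639136 shift=28 [end]
Varint 1: bytes[0:4] = E0 CA BC 59 -> value 187639136 (4 byte(s))
  byte[4]=0x5D cont=0 payload=0x5D=93: acc |= 93<<0 -> acc=93 shift=7 [end]
Varint 2: bytes[4:5] = 5D -> value 93 (1 byte(s))
  byte[5]=0xD7 cont=1 payload=0x57=87: acc |= 87<<0 -> acc=87 shift=7
  byte[6]=0xF3 cont=1 payload=0x73=115: acc |= 115<<7 -> acc=14807 shift=14
  byte[7]=0x03 cont=0 payload=0x03=3: acc |= 3<<14 -> acc=63959 shift=21 [end]
Varint 3: bytes[5:8] = D7 F3 03 -> value 63959 (3 byte(s))
  byte[8]=0xE7 cont=1 payload=0x67=103: acc |= 103<<0 -> acc=103 shift=7
  byte[9]=0x78 cont=0 payload=0x78=120: acc |= 120<<7 -> acc=15463 shift=14 [end]
Varint 4: bytes[8:10] = E7 78 -> value 15463 (2 byte(s))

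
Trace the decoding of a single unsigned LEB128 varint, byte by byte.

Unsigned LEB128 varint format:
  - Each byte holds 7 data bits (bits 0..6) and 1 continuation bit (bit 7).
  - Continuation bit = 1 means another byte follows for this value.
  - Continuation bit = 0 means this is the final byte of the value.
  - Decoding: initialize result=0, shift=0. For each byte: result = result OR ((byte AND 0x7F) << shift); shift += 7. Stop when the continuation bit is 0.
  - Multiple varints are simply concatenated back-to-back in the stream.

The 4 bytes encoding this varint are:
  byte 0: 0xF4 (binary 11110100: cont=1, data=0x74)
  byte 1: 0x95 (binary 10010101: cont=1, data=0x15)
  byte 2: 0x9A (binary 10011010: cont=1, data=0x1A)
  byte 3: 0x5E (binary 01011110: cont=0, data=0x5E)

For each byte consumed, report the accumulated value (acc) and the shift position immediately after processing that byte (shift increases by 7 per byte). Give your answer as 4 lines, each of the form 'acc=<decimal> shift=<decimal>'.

byte 0=0xF4: payload=0x74=116, contrib = 116<<0 = 116; acc -> 116, shift -> 7
byte 1=0x95: payload=0x15=21, contrib = 21<<7 = 2688; acc -> 2804, shift -> 14
byte 2=0x9A: payload=0x1A=26, contrib = 26<<14 = 425984; acc -> 428788, shift -> 21
byte 3=0x5E: payload=0x5E=94, contrib = 94<<21 = 197132288; acc -> 197561076, shift -> 28

Answer: acc=116 shift=7
acc=2804 shift=14
acc=428788 shift=21
acc=197561076 shift=28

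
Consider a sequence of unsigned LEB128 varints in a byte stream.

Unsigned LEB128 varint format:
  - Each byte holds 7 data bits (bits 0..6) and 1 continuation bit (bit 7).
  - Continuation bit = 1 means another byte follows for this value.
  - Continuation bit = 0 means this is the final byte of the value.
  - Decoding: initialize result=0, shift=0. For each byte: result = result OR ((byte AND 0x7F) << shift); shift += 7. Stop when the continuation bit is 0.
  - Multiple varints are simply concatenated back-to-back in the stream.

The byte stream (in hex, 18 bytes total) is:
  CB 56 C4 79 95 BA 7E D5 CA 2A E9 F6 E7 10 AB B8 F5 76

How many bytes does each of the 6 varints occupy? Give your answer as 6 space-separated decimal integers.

  byte[0]=0xCB cont=1 payload=0x4B=75: acc |= 75<<0 -> acc=75 shift=7
  byte[1]=0x56 cont=0 payload=0x56=86: acc |= 86<<7 -> acc=11083 shift=14 [end]
Varint 1: bytes[0:2] = CB 56 -> value 11083 (2 byte(s))
  byte[2]=0xC4 cont=1 payload=0x44=68: acc |= 68<<0 -> acc=68 shift=7
  byte[3]=0x79 cont=0 payload=0x79=121: acc |= 121<<7 -> acc=15556 shift=14 [end]
Varint 2: bytes[2:4] = C4 79 -> value 15556 (2 byte(s))
  byte[4]=0x95 cont=1 payload=0x15=21: acc |= 21<<0 -> acc=21 shift=7
  byte[5]=0xBA cont=1 payload=0x3A=58: acc |= 58<<7 -> acc=7445 shift=14
  byte[6]=0x7E cont=0 payload=0x7E=126: acc |= 126<<14 -> acc=2071829 shift=21 [end]
Varint 3: bytes[4:7] = 95 BA 7E -> value 2071829 (3 byte(s))
  byte[7]=0xD5 cont=1 payload=0x55=85: acc |= 85<<0 -> acc=85 shift=7
  byte[8]=0xCA cont=1 payload=0x4A=74: acc |= 74<<7 -> acc=9557 shift=14
  byte[9]=0x2A cont=0 payload=0x2A=42: acc |= 42<<14 -> acc=697685 shift=21 [end]
Varint 4: bytes[7:10] = D5 CA 2A -> value 697685 (3 byte(s))
  byte[10]=0xE9 cont=1 payload=0x69=105: acc |= 105<<0 -> acc=105 shift=7
  byte[11]=0xF6 cont=1 payload=0x76=118: acc |= 118<<7 -> acc=15209 shift=14
  byte[12]=0xE7 cont=1 payload=0x67=103: acc |= 103<<14 -> acc=1702761 shift=21
  byte[13]=0x10 cont=0 payload=0x10=16: acc |= 16<<21 -> acc=35257193 shift=28 [end]
Varint 5: bytes[10:14] = E9 F6 E7 10 -> value 35257193 (4 byte(s))
  byte[14]=0xAB cont=1 payload=0x2B=43: acc |= 43<<0 -> acc=43 shift=7
  byte[15]=0xB8 cont=1 payload=0x38=56: acc |= 56<<7 -> acc=7211 shift=14
  byte[16]=0xF5 cont=1 payload=0x75=117: acc |= 117<<14 -> acc=1924139 shift=21
  byte[17]=0x76 cont=0 payload=0x76=118: acc |= 118<<21 -> acc=249388075 shift=28 [end]
Varint 6: bytes[14:18] = AB B8 F5 76 -> value 249388075 (4 byte(s))

Answer: 2 2 3 3 4 4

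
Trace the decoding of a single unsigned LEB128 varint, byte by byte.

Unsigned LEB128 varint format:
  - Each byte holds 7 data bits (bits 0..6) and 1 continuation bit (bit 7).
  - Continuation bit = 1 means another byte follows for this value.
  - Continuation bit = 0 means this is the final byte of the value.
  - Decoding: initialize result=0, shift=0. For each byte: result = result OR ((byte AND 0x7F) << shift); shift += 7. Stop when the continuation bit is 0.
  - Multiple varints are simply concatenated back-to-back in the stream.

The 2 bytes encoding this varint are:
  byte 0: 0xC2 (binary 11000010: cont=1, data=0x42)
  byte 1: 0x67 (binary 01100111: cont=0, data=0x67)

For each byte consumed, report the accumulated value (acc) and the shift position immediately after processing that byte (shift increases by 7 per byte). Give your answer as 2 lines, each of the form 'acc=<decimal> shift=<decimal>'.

byte 0=0xC2: payload=0x42=66, contrib = 66<<0 = 66; acc -> 66, shift -> 7
byte 1=0x67: payload=0x67=103, contrib = 103<<7 = 13184; acc -> 13250, shift -> 14

Answer: acc=66 shift=7
acc=13250 shift=14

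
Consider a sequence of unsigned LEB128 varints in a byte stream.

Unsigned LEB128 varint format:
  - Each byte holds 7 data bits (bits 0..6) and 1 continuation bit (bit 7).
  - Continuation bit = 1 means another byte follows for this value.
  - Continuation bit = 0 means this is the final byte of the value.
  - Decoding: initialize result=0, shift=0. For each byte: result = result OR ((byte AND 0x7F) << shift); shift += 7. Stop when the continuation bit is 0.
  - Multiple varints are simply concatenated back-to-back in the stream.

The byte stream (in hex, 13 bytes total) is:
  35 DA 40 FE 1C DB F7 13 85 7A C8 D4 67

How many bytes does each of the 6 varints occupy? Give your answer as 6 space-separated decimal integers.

  byte[0]=0x35 cont=0 payload=0x35=53: acc |= 53<<0 -> acc=53 shift=7 [end]
Varint 1: bytes[0:1] = 35 -> value 53 (1 byte(s))
  byte[1]=0xDA cont=1 payload=0x5A=90: acc |= 90<<0 -> acc=90 shift=7
  byte[2]=0x40 cont=0 payload=0x40=64: acc |= 64<<7 -> acc=8282 shift=14 [end]
Varint 2: bytes[1:3] = DA 40 -> value 8282 (2 byte(s))
  byte[3]=0xFE cont=1 payload=0x7E=126: acc |= 126<<0 -> acc=126 shift=7
  byte[4]=0x1C cont=0 payload=0x1C=28: acc |= 28<<7 -> acc=3710 shift=14 [end]
Varint 3: bytes[3:5] = FE 1C -> value 3710 (2 byte(s))
  byte[5]=0xDB cont=1 payload=0x5B=91: acc |= 91<<0 -> acc=91 shift=7
  byte[6]=0xF7 cont=1 payload=0x77=119: acc |= 119<<7 -> acc=15323 shift=14
  byte[7]=0x13 cont=0 payload=0x13=19: acc |= 19<<14 -> acc=326619 shift=21 [end]
Varint 4: bytes[5:8] = DB F7 13 -> value 326619 (3 byte(s))
  byte[8]=0x85 cont=1 payload=0x05=5: acc |= 5<<0 -> acc=5 shift=7
  byte[9]=0x7A cont=0 payload=0x7A=122: acc |= 122<<7 -> acc=15621 shift=14 [end]
Varint 5: bytes[8:10] = 85 7A -> value 15621 (2 byte(s))
  byte[10]=0xC8 cont=1 payload=0x48=72: acc |= 72<<0 -> acc=72 shift=7
  byte[11]=0xD4 cont=1 payload=0x54=84: acc |= 84<<7 -> acc=10824 shift=14
  byte[12]=0x67 cont=0 payload=0x67=103: acc |= 103<<14 -> acc=1698376 shift=21 [end]
Varint 6: bytes[10:13] = C8 D4 67 -> value 1698376 (3 byte(s))

Answer: 1 2 2 3 2 3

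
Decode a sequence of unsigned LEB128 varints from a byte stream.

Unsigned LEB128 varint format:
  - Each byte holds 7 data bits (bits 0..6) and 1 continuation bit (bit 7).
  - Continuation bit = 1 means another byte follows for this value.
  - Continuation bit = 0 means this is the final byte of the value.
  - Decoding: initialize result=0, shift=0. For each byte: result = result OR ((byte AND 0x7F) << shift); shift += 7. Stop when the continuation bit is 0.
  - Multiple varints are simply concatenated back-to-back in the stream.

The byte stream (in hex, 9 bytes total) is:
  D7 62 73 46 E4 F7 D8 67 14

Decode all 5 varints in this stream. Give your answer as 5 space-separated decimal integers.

  byte[0]=0xD7 cont=1 payload=0x57=87: acc |= 87<<0 -> acc=87 shift=7
  byte[1]=0x62 cont=0 payload=0x62=98: acc |= 98<<7 -> acc=12631 shift=14 [end]
Varint 1: bytes[0:2] = D7 62 -> value 12631 (2 byte(s))
  byte[2]=0x73 cont=0 payload=0x73=115: acc |= 115<<0 -> acc=115 shift=7 [end]
Varint 2: bytes[2:3] = 73 -> value 115 (1 byte(s))
  byte[3]=0x46 cont=0 payload=0x46=70: acc |= 70<<0 -> acc=70 shift=7 [end]
Varint 3: bytes[3:4] = 46 -> value 70 (1 byte(s))
  byte[4]=0xE4 cont=1 payload=0x64=100: acc |= 100<<0 -> acc=100 shift=7
  byte[5]=0xF7 cont=1 payload=0x77=119: acc |= 119<<7 -> acc=15332 shift=14
  byte[6]=0xD8 cont=1 payload=0x58=88: acc |= 88<<14 -> acc=1457124 shift=21
  byte[7]=0x67 cont=0 payload=0x67=103: acc |= 103<<21 -> acc=217463780 shift=28 [end]
Varint 4: bytes[4:8] = E4 F7 D8 67 -> value 217463780 (4 byte(s))
  byte[8]=0x14 cont=0 payload=0x14=20: acc |= 20<<0 -> acc=20 shift=7 [end]
Varint 5: bytes[8:9] = 14 -> value 20 (1 byte(s))

Answer: 12631 115 70 217463780 20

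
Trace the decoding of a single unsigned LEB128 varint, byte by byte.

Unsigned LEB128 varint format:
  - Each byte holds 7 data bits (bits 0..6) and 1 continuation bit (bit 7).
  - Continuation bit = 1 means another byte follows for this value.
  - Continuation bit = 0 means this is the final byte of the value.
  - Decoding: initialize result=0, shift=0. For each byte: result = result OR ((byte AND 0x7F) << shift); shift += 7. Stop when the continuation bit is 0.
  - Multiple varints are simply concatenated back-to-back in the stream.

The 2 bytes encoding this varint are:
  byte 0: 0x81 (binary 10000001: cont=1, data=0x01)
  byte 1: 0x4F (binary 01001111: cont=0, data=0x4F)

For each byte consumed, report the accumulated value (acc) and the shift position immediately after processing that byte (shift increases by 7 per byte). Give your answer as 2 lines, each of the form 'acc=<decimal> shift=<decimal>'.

Answer: acc=1 shift=7
acc=10113 shift=14

Derivation:
byte 0=0x81: payload=0x01=1, contrib = 1<<0 = 1; acc -> 1, shift -> 7
byte 1=0x4F: payload=0x4F=79, contrib = 79<<7 = 10112; acc -> 10113, shift -> 14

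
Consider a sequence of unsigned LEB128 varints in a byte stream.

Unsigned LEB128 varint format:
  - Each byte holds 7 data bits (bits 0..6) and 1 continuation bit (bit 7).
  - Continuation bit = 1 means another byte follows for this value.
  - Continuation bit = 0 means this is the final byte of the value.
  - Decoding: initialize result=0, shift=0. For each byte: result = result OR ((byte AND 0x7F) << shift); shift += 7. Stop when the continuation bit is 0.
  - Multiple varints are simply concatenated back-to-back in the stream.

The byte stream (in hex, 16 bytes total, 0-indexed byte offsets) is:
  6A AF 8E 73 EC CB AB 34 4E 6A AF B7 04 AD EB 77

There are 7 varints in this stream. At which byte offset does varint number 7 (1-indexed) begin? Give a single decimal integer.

Answer: 13

Derivation:
  byte[0]=0x6A cont=0 payload=0x6A=106: acc |= 106<<0 -> acc=106 shift=7 [end]
Varint 1: bytes[0:1] = 6A -> value 106 (1 byte(s))
  byte[1]=0xAF cont=1 payload=0x2F=47: acc |= 47<<0 -> acc=47 shift=7
  byte[2]=0x8E cont=1 payload=0x0E=14: acc |= 14<<7 -> acc=1839 shift=14
  byte[3]=0x73 cont=0 payload=0x73=115: acc |= 115<<14 -> acc=1885999 shift=21 [end]
Varint 2: bytes[1:4] = AF 8E 73 -> value 1885999 (3 byte(s))
  byte[4]=0xEC cont=1 payload=0x6C=108: acc |= 108<<0 -> acc=108 shift=7
  byte[5]=0xCB cont=1 payload=0x4B=75: acc |= 75<<7 -> acc=9708 shift=14
  byte[6]=0xAB cont=1 payload=0x2B=43: acc |= 43<<14 -> acc=714220 shift=21
  byte[7]=0x34 cont=0 payload=0x34=52: acc |= 52<<21 -> acc=109766124 shift=28 [end]
Varint 3: bytes[4:8] = EC CB AB 34 -> value 109766124 (4 byte(s))
  byte[8]=0x4E cont=0 payload=0x4E=78: acc |= 78<<0 -> acc=78 shift=7 [end]
Varint 4: bytes[8:9] = 4E -> value 78 (1 byte(s))
  byte[9]=0x6A cont=0 payload=0x6A=106: acc |= 106<<0 -> acc=106 shift=7 [end]
Varint 5: bytes[9:10] = 6A -> value 106 (1 byte(s))
  byte[10]=0xAF cont=1 payload=0x2F=47: acc |= 47<<0 -> acc=47 shift=7
  byte[11]=0xB7 cont=1 payload=0x37=55: acc |= 55<<7 -> acc=7087 shift=14
  byte[12]=0x04 cont=0 payload=0x04=4: acc |= 4<<14 -> acc=72623 shift=21 [end]
Varint 6: bytes[10:13] = AF B7 04 -> value 72623 (3 byte(s))
  byte[13]=0xAD cont=1 payload=0x2D=45: acc |= 45<<0 -> acc=45 shift=7
  byte[14]=0xEB cont=1 payload=0x6B=107: acc |= 107<<7 -> acc=13741 shift=14
  byte[15]=0x77 cont=0 payload=0x77=119: acc |= 119<<14 -> acc=1963437 shift=21 [end]
Varint 7: bytes[13:16] = AD EB 77 -> value 1963437 (3 byte(s))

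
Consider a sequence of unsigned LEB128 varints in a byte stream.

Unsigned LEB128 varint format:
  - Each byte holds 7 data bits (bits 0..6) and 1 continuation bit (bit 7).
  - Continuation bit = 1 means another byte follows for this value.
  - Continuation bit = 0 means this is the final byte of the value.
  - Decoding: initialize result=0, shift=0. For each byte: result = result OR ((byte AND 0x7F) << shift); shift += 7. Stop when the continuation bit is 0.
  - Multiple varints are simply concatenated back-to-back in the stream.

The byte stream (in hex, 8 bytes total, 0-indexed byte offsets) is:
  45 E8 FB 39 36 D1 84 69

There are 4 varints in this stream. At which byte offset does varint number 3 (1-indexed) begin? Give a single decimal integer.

Answer: 4

Derivation:
  byte[0]=0x45 cont=0 payload=0x45=69: acc |= 69<<0 -> acc=69 shift=7 [end]
Varint 1: bytes[0:1] = 45 -> value 69 (1 byte(s))
  byte[1]=0xE8 cont=1 payload=0x68=104: acc |= 104<<0 -> acc=104 shift=7
  byte[2]=0xFB cont=1 payload=0x7B=123: acc |= 123<<7 -> acc=15848 shift=14
  byte[3]=0x39 cont=0 payload=0x39=57: acc |= 57<<14 -> acc=949736 shift=21 [end]
Varint 2: bytes[1:4] = E8 FB 39 -> value 949736 (3 byte(s))
  byte[4]=0x36 cont=0 payload=0x36=54: acc |= 54<<0 -> acc=54 shift=7 [end]
Varint 3: bytes[4:5] = 36 -> value 54 (1 byte(s))
  byte[5]=0xD1 cont=1 payload=0x51=81: acc |= 81<<0 -> acc=81 shift=7
  byte[6]=0x84 cont=1 payload=0x04=4: acc |= 4<<7 -> acc=593 shift=14
  byte[7]=0x69 cont=0 payload=0x69=105: acc |= 105<<14 -> acc=1720913 shift=21 [end]
Varint 4: bytes[5:8] = D1 84 69 -> value 1720913 (3 byte(s))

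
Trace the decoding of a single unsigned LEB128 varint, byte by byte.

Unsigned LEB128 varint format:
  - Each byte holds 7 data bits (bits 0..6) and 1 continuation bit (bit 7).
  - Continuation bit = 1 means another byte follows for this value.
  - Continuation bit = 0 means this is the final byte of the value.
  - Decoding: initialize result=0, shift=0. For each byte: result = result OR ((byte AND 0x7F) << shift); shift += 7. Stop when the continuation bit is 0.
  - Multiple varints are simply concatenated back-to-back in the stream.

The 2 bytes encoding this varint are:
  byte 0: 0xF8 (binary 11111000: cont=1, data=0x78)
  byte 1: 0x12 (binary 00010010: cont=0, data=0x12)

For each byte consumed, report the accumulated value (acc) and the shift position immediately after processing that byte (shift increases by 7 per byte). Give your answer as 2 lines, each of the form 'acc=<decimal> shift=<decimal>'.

byte 0=0xF8: payload=0x78=120, contrib = 120<<0 = 120; acc -> 120, shift -> 7
byte 1=0x12: payload=0x12=18, contrib = 18<<7 = 2304; acc -> 2424, shift -> 14

Answer: acc=120 shift=7
acc=2424 shift=14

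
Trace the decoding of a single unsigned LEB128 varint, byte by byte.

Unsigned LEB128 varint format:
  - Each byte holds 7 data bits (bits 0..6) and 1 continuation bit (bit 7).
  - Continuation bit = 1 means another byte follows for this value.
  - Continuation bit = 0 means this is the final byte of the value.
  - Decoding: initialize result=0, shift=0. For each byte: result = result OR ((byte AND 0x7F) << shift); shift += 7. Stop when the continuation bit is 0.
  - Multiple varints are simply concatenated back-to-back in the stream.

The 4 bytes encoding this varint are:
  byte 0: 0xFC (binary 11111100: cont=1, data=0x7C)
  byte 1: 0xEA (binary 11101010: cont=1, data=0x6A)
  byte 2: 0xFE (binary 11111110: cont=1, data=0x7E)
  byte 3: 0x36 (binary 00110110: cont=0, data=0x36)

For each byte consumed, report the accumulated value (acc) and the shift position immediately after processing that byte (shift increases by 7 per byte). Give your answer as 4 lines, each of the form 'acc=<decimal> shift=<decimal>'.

byte 0=0xFC: payload=0x7C=124, contrib = 124<<0 = 124; acc -> 124, shift -> 7
byte 1=0xEA: payload=0x6A=106, contrib = 106<<7 = 13568; acc -> 13692, shift -> 14
byte 2=0xFE: payload=0x7E=126, contrib = 126<<14 = 2064384; acc -> 2078076, shift -> 21
byte 3=0x36: payload=0x36=54, contrib = 54<<21 = 113246208; acc -> 115324284, shift -> 28

Answer: acc=124 shift=7
acc=13692 shift=14
acc=2078076 shift=21
acc=115324284 shift=28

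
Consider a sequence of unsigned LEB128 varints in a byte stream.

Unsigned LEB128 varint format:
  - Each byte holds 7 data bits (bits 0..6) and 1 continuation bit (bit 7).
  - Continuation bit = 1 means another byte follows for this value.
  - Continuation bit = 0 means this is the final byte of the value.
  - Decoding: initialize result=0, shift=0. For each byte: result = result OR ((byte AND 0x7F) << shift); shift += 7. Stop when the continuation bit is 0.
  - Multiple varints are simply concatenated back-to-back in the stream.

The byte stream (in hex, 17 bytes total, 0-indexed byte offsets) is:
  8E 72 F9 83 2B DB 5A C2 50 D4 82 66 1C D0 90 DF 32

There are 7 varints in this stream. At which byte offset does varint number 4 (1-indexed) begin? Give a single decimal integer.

  byte[0]=0x8E cont=1 payload=0x0E=14: acc |= 14<<0 -> acc=14 shift=7
  byte[1]=0x72 cont=0 payload=0x72=114: acc |= 114<<7 -> acc=14606 shift=14 [end]
Varint 1: bytes[0:2] = 8E 72 -> value 14606 (2 byte(s))
  byte[2]=0xF9 cont=1 payload=0x79=121: acc |= 121<<0 -> acc=121 shift=7
  byte[3]=0x83 cont=1 payload=0x03=3: acc |= 3<<7 -> acc=505 shift=14
  byte[4]=0x2B cont=0 payload=0x2B=43: acc |= 43<<14 -> acc=705017 shift=21 [end]
Varint 2: bytes[2:5] = F9 83 2B -> value 705017 (3 byte(s))
  byte[5]=0xDB cont=1 payload=0x5B=91: acc |= 91<<0 -> acc=91 shift=7
  byte[6]=0x5A cont=0 payload=0x5A=90: acc |= 90<<7 -> acc=11611 shift=14 [end]
Varint 3: bytes[5:7] = DB 5A -> value 11611 (2 byte(s))
  byte[7]=0xC2 cont=1 payload=0x42=66: acc |= 66<<0 -> acc=66 shift=7
  byte[8]=0x50 cont=0 payload=0x50=80: acc |= 80<<7 -> acc=10306 shift=14 [end]
Varint 4: bytes[7:9] = C2 50 -> value 10306 (2 byte(s))
  byte[9]=0xD4 cont=1 payload=0x54=84: acc |= 84<<0 -> acc=84 shift=7
  byte[10]=0x82 cont=1 payload=0x02=2: acc |= 2<<7 -> acc=340 shift=14
  byte[11]=0x66 cont=0 payload=0x66=102: acc |= 102<<14 -> acc=1671508 shift=21 [end]
Varint 5: bytes[9:12] = D4 82 66 -> value 1671508 (3 byte(s))
  byte[12]=0x1C cont=0 payload=0x1C=28: acc |= 28<<0 -> acc=28 shift=7 [end]
Varint 6: bytes[12:13] = 1C -> value 28 (1 byte(s))
  byte[13]=0xD0 cont=1 payload=0x50=80: acc |= 80<<0 -> acc=80 shift=7
  byte[14]=0x90 cont=1 payload=0x10=16: acc |= 16<<7 -> acc=2128 shift=14
  byte[15]=0xDF cont=1 payload=0x5F=95: acc |= 95<<14 -> acc=1558608 shift=21
  byte[16]=0x32 cont=0 payload=0x32=50: acc |= 50<<21 -> acc=106416208 shift=28 [end]
Varint 7: bytes[13:17] = D0 90 DF 32 -> value 106416208 (4 byte(s))

Answer: 7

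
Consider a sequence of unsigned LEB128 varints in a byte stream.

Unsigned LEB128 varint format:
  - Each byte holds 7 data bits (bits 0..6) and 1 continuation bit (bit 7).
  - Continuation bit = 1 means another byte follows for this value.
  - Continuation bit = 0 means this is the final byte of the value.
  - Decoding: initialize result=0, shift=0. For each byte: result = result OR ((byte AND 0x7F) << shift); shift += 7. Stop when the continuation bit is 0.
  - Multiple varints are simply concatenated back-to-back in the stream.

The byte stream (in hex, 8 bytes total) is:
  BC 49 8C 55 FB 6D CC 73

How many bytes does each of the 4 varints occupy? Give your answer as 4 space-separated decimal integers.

  byte[0]=0xBC cont=1 payload=0x3C=60: acc |= 60<<0 -> acc=60 shift=7
  byte[1]=0x49 cont=0 payload=0x49=73: acc |= 73<<7 -> acc=9404 shift=14 [end]
Varint 1: bytes[0:2] = BC 49 -> value 9404 (2 byte(s))
  byte[2]=0x8C cont=1 payload=0x0C=12: acc |= 12<<0 -> acc=12 shift=7
  byte[3]=0x55 cont=0 payload=0x55=85: acc |= 85<<7 -> acc=10892 shift=14 [end]
Varint 2: bytes[2:4] = 8C 55 -> value 10892 (2 byte(s))
  byte[4]=0xFB cont=1 payload=0x7B=123: acc |= 123<<0 -> acc=123 shift=7
  byte[5]=0x6D cont=0 payload=0x6D=109: acc |= 109<<7 -> acc=14075 shift=14 [end]
Varint 3: bytes[4:6] = FB 6D -> value 14075 (2 byte(s))
  byte[6]=0xCC cont=1 payload=0x4C=76: acc |= 76<<0 -> acc=76 shift=7
  byte[7]=0x73 cont=0 payload=0x73=115: acc |= 115<<7 -> acc=14796 shift=14 [end]
Varint 4: bytes[6:8] = CC 73 -> value 14796 (2 byte(s))

Answer: 2 2 2 2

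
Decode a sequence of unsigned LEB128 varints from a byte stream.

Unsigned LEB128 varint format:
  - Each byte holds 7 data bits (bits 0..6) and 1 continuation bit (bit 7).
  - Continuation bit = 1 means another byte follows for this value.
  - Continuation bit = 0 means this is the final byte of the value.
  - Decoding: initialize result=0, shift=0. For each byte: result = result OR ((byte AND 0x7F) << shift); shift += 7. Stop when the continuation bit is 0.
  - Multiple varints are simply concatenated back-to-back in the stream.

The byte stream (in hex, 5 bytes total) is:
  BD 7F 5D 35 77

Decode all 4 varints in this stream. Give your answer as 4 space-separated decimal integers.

Answer: 16317 93 53 119

Derivation:
  byte[0]=0xBD cont=1 payload=0x3D=61: acc |= 61<<0 -> acc=61 shift=7
  byte[1]=0x7F cont=0 payload=0x7F=127: acc |= 127<<7 -> acc=16317 shift=14 [end]
Varint 1: bytes[0:2] = BD 7F -> value 16317 (2 byte(s))
  byte[2]=0x5D cont=0 payload=0x5D=93: acc |= 93<<0 -> acc=93 shift=7 [end]
Varint 2: bytes[2:3] = 5D -> value 93 (1 byte(s))
  byte[3]=0x35 cont=0 payload=0x35=53: acc |= 53<<0 -> acc=53 shift=7 [end]
Varint 3: bytes[3:4] = 35 -> value 53 (1 byte(s))
  byte[4]=0x77 cont=0 payload=0x77=119: acc |= 119<<0 -> acc=119 shift=7 [end]
Varint 4: bytes[4:5] = 77 -> value 119 (1 byte(s))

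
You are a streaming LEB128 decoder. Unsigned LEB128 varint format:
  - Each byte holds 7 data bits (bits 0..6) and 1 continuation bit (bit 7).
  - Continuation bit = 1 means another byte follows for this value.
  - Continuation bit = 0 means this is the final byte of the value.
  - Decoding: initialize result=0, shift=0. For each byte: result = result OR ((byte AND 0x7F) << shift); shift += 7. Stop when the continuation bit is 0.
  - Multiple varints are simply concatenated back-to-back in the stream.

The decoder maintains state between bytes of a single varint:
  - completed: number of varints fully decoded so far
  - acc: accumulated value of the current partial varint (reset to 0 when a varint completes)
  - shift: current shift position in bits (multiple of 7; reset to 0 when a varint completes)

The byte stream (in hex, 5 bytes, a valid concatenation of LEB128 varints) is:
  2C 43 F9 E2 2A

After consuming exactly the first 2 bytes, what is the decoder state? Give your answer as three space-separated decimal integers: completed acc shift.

byte[0]=0x2C cont=0 payload=0x2C: varint #1 complete (value=44); reset -> completed=1 acc=0 shift=0
byte[1]=0x43 cont=0 payload=0x43: varint #2 complete (value=67); reset -> completed=2 acc=0 shift=0

Answer: 2 0 0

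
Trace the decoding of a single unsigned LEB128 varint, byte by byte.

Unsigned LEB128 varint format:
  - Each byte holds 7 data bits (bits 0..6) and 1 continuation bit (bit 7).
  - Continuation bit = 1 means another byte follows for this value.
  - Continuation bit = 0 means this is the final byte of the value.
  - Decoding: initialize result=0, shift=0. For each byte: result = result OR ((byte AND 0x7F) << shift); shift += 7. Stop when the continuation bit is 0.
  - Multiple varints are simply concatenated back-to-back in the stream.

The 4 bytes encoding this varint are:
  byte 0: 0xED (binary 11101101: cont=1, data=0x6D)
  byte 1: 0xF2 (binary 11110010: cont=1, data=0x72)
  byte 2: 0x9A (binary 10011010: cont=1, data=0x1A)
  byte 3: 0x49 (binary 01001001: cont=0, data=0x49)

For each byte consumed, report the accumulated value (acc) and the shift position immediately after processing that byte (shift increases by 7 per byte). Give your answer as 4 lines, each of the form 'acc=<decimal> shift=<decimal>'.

Answer: acc=109 shift=7
acc=14701 shift=14
acc=440685 shift=21
acc=153532781 shift=28

Derivation:
byte 0=0xED: payload=0x6D=109, contrib = 109<<0 = 109; acc -> 109, shift -> 7
byte 1=0xF2: payload=0x72=114, contrib = 114<<7 = 14592; acc -> 14701, shift -> 14
byte 2=0x9A: payload=0x1A=26, contrib = 26<<14 = 425984; acc -> 440685, shift -> 21
byte 3=0x49: payload=0x49=73, contrib = 73<<21 = 153092096; acc -> 153532781, shift -> 28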